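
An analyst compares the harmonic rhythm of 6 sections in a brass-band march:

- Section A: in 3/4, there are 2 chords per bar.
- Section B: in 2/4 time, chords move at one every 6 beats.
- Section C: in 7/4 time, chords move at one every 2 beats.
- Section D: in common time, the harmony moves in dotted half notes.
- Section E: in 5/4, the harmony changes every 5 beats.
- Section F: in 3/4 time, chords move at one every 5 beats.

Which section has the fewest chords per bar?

Section B

A: each chord is 1.5 beats in 3/4, so 2 per bar.
B: each chord is 6 beats in 2/4, so 1/3 per bar.
C: each chord is 2 beats in 7/4, so 3.5 per bar.
D: each chord is 3 beats in 4/4, so 4/3 per bar.
E: each chord is 5 beats in 5/4, so 1 per bar.
F: each chord is 5 beats in 3/4, so 0.6 per bar.
Slowest is B at 1/3 chords/bar.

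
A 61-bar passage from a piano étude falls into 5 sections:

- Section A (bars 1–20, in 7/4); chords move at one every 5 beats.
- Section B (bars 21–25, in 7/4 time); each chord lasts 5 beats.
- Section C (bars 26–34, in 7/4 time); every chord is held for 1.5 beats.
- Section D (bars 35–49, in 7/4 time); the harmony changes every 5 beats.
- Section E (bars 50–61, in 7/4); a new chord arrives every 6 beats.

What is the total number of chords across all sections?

112 chords

A has 140 beats and chords last 5 each, so 28 chords.
B has 35 beats and chords last 5 each, so 7 chords.
C has 63 beats and chords last 1.5 each, so 42 chords.
D has 105 beats and chords last 5 each, so 21 chords.
E has 84 beats and chords last 6 each, so 14 chords.
Total: 28 + 7 + 42 + 21 + 14 = 112.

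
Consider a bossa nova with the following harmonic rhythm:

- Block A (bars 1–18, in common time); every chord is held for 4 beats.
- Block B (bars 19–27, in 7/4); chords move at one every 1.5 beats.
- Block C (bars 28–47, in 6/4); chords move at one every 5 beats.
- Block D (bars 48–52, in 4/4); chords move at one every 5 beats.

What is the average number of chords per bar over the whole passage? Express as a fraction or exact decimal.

22/13 chords per bar

A: 18 × 4 = 72 beats ÷ 4 = 18 chords.
B: 9 × 7 = 63 beats ÷ 1.5 = 42 chords.
C: 20 × 6 = 120 beats ÷ 5 = 24 chords.
D: 5 × 4 = 20 beats ÷ 5 = 4 chords.
Overall: 88 chords over 52 bars → 88/52 = 22/13 chords per bar.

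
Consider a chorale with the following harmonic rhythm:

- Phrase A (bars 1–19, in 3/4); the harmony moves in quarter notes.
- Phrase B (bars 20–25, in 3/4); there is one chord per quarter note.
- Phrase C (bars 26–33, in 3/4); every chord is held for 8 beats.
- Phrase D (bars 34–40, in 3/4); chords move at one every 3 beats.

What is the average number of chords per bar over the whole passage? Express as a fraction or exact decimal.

2.125 chords per bar

A: 19 bars of 3 beats is 57 beats; at 1 beat each that's 57 chords.
B: 6 bars of 3 beats is 18 beats; at 1 beat each that's 18 chords.
C: 8 bars of 3 beats is 24 beats; at 8 beats each that's 3 chords.
D: 7 bars of 3 beats is 21 beats; at 3 beats each that's 7 chords.
Overall: 85 chords over 40 bars → 85/40 = 2.125 chords per bar.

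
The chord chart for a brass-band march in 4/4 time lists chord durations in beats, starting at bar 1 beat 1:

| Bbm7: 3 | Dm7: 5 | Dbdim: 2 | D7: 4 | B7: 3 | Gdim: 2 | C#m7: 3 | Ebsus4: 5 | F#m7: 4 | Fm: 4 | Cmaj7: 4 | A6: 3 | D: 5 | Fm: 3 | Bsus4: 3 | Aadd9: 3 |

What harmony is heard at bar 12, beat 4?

Beat 4 of bar 12 is beat (12−1)×4 + 4 = 48 overall.
Running totals: Bbm7 ends at 3, Dm7 ends at 8, Dbdim ends at 10, D7 ends at 14, B7 ends at 17, Gdim ends at 19, C#m7 ends at 22, Ebsus4 ends at 27, F#m7 ends at 31, Fm ends at 35, Cmaj7 ends at 39, A6 ends at 42, D ends at 47, Fm ends at 50.
Beat 48 falls within Fm.

Fm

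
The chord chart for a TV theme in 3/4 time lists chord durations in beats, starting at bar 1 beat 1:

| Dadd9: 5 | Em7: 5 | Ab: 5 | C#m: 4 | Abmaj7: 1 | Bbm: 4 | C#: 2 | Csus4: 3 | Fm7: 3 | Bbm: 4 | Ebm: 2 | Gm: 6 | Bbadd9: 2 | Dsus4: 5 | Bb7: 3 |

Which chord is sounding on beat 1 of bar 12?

Beat 1 of bar 12 is beat (12−1)×3 + 1 = 34 overall.
Running totals: Dadd9 ends at 5, Em7 ends at 10, Ab ends at 15, C#m ends at 19, Abmaj7 ends at 20, Bbm ends at 24, C# ends at 26, Csus4 ends at 29, Fm7 ends at 32, Bbm ends at 36.
Beat 34 falls within Bbm.

Bbm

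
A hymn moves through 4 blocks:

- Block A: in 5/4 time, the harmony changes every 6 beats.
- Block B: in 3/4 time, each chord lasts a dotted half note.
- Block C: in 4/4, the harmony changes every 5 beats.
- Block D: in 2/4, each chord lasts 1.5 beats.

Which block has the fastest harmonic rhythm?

Block D

A: 5/6 = 5/6 chords/bar.
B: 3/3 = 1 chord/bar.
C: 4/5 = 0.8 chords/bar.
D: 2/1.5 = 4/3 chords/bar.
Fastest is D at 4/3 chords/bar.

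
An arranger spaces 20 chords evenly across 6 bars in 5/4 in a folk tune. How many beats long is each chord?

1.5 beats

6 bars × 5 beats/bar = 30 beats total.
30 beats ÷ 20 chords = 1.5 beats per chord.
(That is a dotted quarter note.)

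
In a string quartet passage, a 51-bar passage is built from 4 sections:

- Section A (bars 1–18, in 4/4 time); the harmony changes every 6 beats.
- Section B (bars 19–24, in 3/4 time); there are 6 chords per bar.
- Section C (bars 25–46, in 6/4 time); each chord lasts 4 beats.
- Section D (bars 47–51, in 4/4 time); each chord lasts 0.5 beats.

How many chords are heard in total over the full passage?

A: 18·4 = 72 beats, 72/6 = 12 chords.
B: 6·3 = 18 beats, 18/0.5 = 36 chords.
C: 22·6 = 132 beats, 132/4 = 33 chords.
D: 5·4 = 20 beats, 20/0.5 = 40 chords.
Total: 12 + 36 + 33 + 40 = 121.

121 chords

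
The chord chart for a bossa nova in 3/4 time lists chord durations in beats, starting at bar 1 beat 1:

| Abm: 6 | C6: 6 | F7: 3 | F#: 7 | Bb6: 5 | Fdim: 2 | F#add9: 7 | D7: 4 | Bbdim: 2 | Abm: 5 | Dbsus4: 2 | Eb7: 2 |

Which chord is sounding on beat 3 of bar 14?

Beat 3 of bar 14 is beat (14−1)×3 + 3 = 42 overall.
Running totals: Abm ends at 6, C6 ends at 12, F7 ends at 15, F# ends at 22, Bb6 ends at 27, Fdim ends at 29, F#add9 ends at 36, D7 ends at 40, Bbdim ends at 42.
Beat 42 falls within Bbdim.

Bbdim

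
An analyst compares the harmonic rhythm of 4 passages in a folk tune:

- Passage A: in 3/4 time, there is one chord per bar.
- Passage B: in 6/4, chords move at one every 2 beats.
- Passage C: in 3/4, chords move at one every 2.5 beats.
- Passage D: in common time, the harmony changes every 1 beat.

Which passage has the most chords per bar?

A: 3/3 = 1 chord/bar.
B: 6/2 = 3 chords/bar.
C: 3/2.5 = 1.2 chords/bar.
D: 4/1 = 4 chords/bar.
Fastest is D at 4 chords/bar.

Passage D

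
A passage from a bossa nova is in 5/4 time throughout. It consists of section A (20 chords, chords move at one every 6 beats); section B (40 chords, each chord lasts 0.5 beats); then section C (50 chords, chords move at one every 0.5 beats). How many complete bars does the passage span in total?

33 bars

A: 20 × 6 = 120 beats = 24 bars.
B: 40 × 0.5 = 20 beats = 4 bars.
C: 50 × 0.5 = 25 beats = 5 bars.
Total: 24 + 4 + 5 = 33 bars.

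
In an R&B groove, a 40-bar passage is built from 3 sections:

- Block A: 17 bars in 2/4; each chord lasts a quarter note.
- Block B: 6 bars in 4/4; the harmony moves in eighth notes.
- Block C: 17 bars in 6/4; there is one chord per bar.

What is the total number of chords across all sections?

A: 17·2 = 34 beats, 34/1 = 34 chords.
B: 6·4 = 24 beats, 24/0.5 = 48 chords.
C: 17·6 = 102 beats, 102/6 = 17 chords.
Total: 34 + 48 + 17 = 99.

99 chords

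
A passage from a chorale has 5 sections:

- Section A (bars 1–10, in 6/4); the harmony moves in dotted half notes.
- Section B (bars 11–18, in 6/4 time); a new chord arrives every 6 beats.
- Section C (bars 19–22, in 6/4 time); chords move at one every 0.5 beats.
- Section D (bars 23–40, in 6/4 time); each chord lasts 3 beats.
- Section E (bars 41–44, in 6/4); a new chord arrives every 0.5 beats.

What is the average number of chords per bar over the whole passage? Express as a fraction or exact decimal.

A: 10 bars of 6 beats is 60 beats; at 3 beats each that's 20 chords.
B: 8 bars of 6 beats is 48 beats; at 6 beats each that's 8 chords.
C: 4 bars of 6 beats is 24 beats; at 0.5 beats each that's 48 chords.
D: 18 bars of 6 beats is 108 beats; at 3 beats each that's 36 chords.
E: 4 bars of 6 beats is 24 beats; at 0.5 beats each that's 48 chords.
Overall: 160 chords over 44 bars → 160/44 = 40/11 chords per bar.

40/11 chords per bar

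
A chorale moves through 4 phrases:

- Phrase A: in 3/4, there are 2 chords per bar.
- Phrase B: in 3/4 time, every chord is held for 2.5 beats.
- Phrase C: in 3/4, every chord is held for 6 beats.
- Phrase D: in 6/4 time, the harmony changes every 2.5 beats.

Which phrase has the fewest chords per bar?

Phrase C

A: 3/1.5 = 2 chords/bar.
B: 3/2.5 = 1.2 chords/bar.
C: 3/6 = 0.5 chords/bar.
D: 6/2.5 = 2.4 chords/bar.
Slowest is C at 0.5 chords/bar.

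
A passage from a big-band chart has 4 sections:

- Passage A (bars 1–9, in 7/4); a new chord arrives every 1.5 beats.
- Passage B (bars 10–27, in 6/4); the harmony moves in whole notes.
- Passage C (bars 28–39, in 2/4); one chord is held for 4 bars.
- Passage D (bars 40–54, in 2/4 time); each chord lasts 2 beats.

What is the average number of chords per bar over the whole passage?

29/18 chords per bar

A: 9 bars of 7 beats is 63 beats; at 1.5 beats each that's 42 chords.
B: 18 bars of 6 beats is 108 beats; at 4 beats each that's 27 chords.
C: 12 bars of 2 beats is 24 beats; at 8 beats each that's 3 chords.
D: 15 bars of 2 beats is 30 beats; at 2 beats each that's 15 chords.
Overall: 87 chords over 54 bars → 87/54 = 29/18 chords per bar.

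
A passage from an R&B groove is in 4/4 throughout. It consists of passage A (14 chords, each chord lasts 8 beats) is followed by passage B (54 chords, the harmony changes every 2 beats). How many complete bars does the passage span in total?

55 bars

A: 14 × 8 = 112 beats = 28 bars.
B: 54 × 2 = 108 beats = 27 bars.
Total: 28 + 27 = 55 bars.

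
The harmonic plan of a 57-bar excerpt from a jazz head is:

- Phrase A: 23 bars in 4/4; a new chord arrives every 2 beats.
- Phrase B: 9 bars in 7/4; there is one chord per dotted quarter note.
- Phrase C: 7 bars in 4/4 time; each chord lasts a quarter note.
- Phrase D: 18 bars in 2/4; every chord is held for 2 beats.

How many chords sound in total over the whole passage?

134 chords

A has 92 beats and chords last 2 each, so 46 chords.
B has 63 beats and chords last 1.5 each, so 42 chords.
C has 28 beats and chords last 1 each, so 28 chords.
D has 36 beats and chords last 2 each, so 18 chords.
Total: 46 + 42 + 28 + 18 = 134.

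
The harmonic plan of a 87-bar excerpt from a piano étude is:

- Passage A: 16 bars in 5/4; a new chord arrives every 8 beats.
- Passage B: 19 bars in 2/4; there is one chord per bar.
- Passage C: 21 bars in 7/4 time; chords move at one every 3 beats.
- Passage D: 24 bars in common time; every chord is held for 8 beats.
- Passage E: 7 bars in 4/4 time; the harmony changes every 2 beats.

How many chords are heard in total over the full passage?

A: 16 bars × 5 beats = 80 beats; 8 beats/chord → 10 chords.
B: 19 bars × 2 beats = 38 beats; 2 beats/chord → 19 chords.
C: 21 bars × 7 beats = 147 beats; 3 beats/chord → 49 chords.
D: 24 bars × 4 beats = 96 beats; 8 beats/chord → 12 chords.
E: 7 bars × 4 beats = 28 beats; 2 beats/chord → 14 chords.
Total: 10 + 19 + 49 + 12 + 14 = 104.

104 chords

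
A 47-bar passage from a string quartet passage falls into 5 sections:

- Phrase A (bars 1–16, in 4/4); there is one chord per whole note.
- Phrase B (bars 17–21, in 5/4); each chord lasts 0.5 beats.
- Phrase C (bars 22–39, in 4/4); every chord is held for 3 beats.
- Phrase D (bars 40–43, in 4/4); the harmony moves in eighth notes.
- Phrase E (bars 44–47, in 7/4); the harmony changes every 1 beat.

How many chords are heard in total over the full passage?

150 chords

A has 64 beats and chords last 4 each, so 16 chords.
B has 25 beats and chords last 0.5 each, so 50 chords.
C has 72 beats and chords last 3 each, so 24 chords.
D has 16 beats and chords last 0.5 each, so 32 chords.
E has 28 beats and chords last 1 each, so 28 chords.
Total: 16 + 50 + 24 + 32 + 28 = 150.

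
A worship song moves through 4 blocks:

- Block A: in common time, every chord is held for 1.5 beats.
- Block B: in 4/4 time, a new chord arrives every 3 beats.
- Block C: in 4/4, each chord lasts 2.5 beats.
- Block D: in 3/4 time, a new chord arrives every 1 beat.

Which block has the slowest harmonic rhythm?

A: 4/1.5 = 8/3 chords/bar.
B: 4/3 = 4/3 chords/bar.
C: 4/2.5 = 1.6 chords/bar.
D: 3/1 = 3 chords/bar.
Slowest is B at 4/3 chords/bar.

Block B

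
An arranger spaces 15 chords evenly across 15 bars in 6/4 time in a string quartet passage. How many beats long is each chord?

15 bars × 6 beats/bar = 90 beats total.
90 beats ÷ 15 chords = 6 beats per chord.

6 beats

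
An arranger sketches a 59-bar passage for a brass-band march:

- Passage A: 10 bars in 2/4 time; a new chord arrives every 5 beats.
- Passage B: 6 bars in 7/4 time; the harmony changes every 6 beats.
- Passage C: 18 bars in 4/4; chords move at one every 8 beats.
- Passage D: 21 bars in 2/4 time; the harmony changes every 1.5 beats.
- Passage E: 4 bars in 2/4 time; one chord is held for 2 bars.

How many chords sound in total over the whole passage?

A: 10 bars × 2 beats = 20 beats; 5 beats/chord → 4 chords.
B: 6 bars × 7 beats = 42 beats; 6 beats/chord → 7 chords.
C: 18 bars × 4 beats = 72 beats; 8 beats/chord → 9 chords.
D: 21 bars × 2 beats = 42 beats; 1.5 beats/chord → 28 chords.
E: 4 bars × 2 beats = 8 beats; 4 beats/chord → 2 chords.
Total: 4 + 7 + 9 + 28 + 2 = 50.

50 chords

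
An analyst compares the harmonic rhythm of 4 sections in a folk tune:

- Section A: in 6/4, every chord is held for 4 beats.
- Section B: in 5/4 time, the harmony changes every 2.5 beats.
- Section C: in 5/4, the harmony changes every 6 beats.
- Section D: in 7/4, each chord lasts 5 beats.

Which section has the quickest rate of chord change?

A: 6/4 = 1.5 chords/bar.
B: 5/2.5 = 2 chords/bar.
C: 5/6 = 5/6 chords/bar.
D: 7/5 = 1.4 chords/bar.
Fastest is B at 2 chords/bar.

Section B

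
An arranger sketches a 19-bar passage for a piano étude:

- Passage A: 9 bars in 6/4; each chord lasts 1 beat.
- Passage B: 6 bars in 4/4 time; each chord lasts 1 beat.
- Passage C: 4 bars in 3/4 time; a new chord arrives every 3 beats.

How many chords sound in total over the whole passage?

A: 9 bars × 6 beats = 54 beats; 1 beat/chord → 54 chords.
B: 6 bars × 4 beats = 24 beats; 1 beat/chord → 24 chords.
C: 4 bars × 3 beats = 12 beats; 3 beats/chord → 4 chords.
Total: 54 + 24 + 4 = 82.

82 chords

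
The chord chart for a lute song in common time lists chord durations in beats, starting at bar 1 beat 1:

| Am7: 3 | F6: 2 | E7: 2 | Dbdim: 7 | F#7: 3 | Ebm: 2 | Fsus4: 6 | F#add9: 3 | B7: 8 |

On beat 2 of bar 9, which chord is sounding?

B7

Beat 2 of bar 9 is beat (9−1)×4 + 2 = 34 overall.
Running totals: Am7 ends at 3, F6 ends at 5, E7 ends at 7, Dbdim ends at 14, F#7 ends at 17, Ebm ends at 19, Fsus4 ends at 25, F#add9 ends at 28, B7 ends at 36.
Beat 34 falls within B7.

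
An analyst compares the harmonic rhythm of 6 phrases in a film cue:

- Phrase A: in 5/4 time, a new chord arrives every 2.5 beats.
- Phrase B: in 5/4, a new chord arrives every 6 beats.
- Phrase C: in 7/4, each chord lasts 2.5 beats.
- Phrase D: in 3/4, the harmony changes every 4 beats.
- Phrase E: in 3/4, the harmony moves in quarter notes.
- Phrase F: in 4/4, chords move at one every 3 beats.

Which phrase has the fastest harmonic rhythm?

Phrase E

A: 5/2.5 = 2 chords/bar.
B: 5/6 = 5/6 chords/bar.
C: 7/2.5 = 2.8 chords/bar.
D: 3/4 = 0.75 chords/bar.
E: 3/1 = 3 chords/bar.
F: 4/3 = 4/3 chords/bar.
Fastest is E at 3 chords/bar.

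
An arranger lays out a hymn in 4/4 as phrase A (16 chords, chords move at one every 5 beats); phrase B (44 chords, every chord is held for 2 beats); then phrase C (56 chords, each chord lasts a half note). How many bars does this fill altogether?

70 bars

A: 16 × 5 = 80 beats = 20 bars.
B: 44 × 2 = 88 beats = 22 bars.
C: 56 × 2 = 112 beats = 28 bars.
Total: 20 + 22 + 28 = 70 bars.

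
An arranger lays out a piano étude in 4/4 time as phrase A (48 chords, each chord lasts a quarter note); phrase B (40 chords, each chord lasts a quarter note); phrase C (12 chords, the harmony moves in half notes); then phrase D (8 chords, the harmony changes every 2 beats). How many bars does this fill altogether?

A: 48 × 1 = 48 beats = 12 bars.
B: 40 × 1 = 40 beats = 10 bars.
C: 12 × 2 = 24 beats = 6 bars.
D: 8 × 2 = 16 beats = 4 bars.
Total: 12 + 10 + 6 + 4 = 32 bars.

32 bars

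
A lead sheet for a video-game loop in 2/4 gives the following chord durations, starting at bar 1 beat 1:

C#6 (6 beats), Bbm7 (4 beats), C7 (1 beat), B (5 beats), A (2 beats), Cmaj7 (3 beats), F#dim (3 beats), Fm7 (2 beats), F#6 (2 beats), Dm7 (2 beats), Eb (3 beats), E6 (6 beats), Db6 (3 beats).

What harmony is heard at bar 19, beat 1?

Beat 1 of bar 19 is beat (19−1)×2 + 1 = 37 overall.
Running totals: C#6 ends at 6, Bbm7 ends at 10, C7 ends at 11, B ends at 16, A ends at 18, Cmaj7 ends at 21, F#dim ends at 24, Fm7 ends at 26, F#6 ends at 28, Dm7 ends at 30, Eb ends at 33, E6 ends at 39.
Beat 37 falls within E6.

E6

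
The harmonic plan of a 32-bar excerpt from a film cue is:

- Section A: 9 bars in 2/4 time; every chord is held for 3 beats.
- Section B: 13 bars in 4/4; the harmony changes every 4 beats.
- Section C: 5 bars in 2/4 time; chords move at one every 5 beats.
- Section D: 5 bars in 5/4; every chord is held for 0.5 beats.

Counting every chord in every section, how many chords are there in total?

A has 18 beats and chords last 3 each, so 6 chords.
B has 52 beats and chords last 4 each, so 13 chords.
C has 10 beats and chords last 5 each, so 2 chords.
D has 25 beats and chords last 0.5 each, so 50 chords.
Total: 6 + 13 + 2 + 50 = 71.

71 chords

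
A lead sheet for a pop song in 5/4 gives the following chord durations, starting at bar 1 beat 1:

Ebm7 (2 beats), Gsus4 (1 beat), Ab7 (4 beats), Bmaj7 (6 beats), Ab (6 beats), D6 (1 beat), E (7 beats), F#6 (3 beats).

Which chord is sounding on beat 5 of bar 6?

F#6

Beat 5 of bar 6 is beat (6−1)×5 + 5 = 30 overall.
Running totals: Ebm7 ends at 2, Gsus4 ends at 3, Ab7 ends at 7, Bmaj7 ends at 13, Ab ends at 19, D6 ends at 20, E ends at 27, F#6 ends at 30.
Beat 30 falls within F#6.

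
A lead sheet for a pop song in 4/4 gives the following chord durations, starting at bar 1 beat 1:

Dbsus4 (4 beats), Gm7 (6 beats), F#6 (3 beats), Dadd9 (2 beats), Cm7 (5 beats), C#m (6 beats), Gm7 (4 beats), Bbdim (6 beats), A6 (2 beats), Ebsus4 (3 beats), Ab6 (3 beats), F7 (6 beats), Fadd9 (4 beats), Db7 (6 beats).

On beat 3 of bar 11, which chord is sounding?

Ab6

Beat 3 of bar 11 is beat (11−1)×4 + 3 = 43 overall.
Running totals: Dbsus4 ends at 4, Gm7 ends at 10, F#6 ends at 13, Dadd9 ends at 15, Cm7 ends at 20, C#m ends at 26, Gm7 ends at 30, Bbdim ends at 36, A6 ends at 38, Ebsus4 ends at 41, Ab6 ends at 44.
Beat 43 falls within Ab6.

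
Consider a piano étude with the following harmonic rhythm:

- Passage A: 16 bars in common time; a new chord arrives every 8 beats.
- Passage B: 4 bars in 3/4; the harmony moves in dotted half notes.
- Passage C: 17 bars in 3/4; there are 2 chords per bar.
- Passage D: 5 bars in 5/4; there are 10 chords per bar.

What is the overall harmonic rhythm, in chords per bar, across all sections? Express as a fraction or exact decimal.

16/7 chords per bar

A: 16 × 4 = 64 beats ÷ 8 = 8 chords.
B: 4 × 3 = 12 beats ÷ 3 = 4 chords.
C: 17 × 3 = 51 beats ÷ 1.5 = 34 chords.
D: 5 × 5 = 25 beats ÷ 0.5 = 50 chords.
Overall: 96 chords over 42 bars → 96/42 = 16/7 chords per bar.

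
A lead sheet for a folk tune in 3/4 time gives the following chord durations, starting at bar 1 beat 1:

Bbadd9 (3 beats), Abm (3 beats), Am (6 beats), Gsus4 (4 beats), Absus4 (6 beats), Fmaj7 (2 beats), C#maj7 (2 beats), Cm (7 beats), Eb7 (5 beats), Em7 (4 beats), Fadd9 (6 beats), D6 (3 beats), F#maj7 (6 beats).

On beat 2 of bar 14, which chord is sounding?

Em7

Beat 2 of bar 14 is beat (14−1)×3 + 2 = 41 overall.
Running totals: Bbadd9 ends at 3, Abm ends at 6, Am ends at 12, Gsus4 ends at 16, Absus4 ends at 22, Fmaj7 ends at 24, C#maj7 ends at 26, Cm ends at 33, Eb7 ends at 38, Em7 ends at 42.
Beat 41 falls within Em7.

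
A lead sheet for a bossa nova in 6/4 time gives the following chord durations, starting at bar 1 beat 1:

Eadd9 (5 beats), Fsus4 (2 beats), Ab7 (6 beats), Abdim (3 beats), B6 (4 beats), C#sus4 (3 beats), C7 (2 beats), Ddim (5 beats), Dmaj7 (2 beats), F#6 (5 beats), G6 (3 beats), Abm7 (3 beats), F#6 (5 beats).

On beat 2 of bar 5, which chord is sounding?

Beat 2 of bar 5 is beat (5−1)×6 + 2 = 26 overall.
Running totals: Eadd9 ends at 5, Fsus4 ends at 7, Ab7 ends at 13, Abdim ends at 16, B6 ends at 20, C#sus4 ends at 23, C7 ends at 25, Ddim ends at 30.
Beat 26 falls within Ddim.

Ddim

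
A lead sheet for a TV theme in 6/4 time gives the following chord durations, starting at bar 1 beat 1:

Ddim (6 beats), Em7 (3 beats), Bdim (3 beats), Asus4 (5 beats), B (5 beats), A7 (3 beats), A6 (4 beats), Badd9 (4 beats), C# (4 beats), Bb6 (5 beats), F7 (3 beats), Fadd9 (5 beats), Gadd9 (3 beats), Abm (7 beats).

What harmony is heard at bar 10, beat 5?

Beat 5 of bar 10 is beat (10−1)×6 + 5 = 59 overall.
Running totals: Ddim ends at 6, Em7 ends at 9, Bdim ends at 12, Asus4 ends at 17, B ends at 22, A7 ends at 25, A6 ends at 29, Badd9 ends at 33, C# ends at 37, Bb6 ends at 42, F7 ends at 45, Fadd9 ends at 50, Gadd9 ends at 53, Abm ends at 60.
Beat 59 falls within Abm.

Abm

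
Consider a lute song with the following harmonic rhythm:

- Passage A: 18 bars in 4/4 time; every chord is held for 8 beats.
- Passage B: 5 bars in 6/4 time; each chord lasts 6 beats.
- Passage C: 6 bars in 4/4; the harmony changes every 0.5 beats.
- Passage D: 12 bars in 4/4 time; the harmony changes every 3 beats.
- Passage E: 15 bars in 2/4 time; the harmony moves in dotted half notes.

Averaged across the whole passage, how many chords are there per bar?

11/7 chords per bar

A: 18 × 4 = 72 beats ÷ 8 = 9 chords.
B: 5 × 6 = 30 beats ÷ 6 = 5 chords.
C: 6 × 4 = 24 beats ÷ 0.5 = 48 chords.
D: 12 × 4 = 48 beats ÷ 3 = 16 chords.
E: 15 × 2 = 30 beats ÷ 3 = 10 chords.
Overall: 88 chords over 56 bars → 88/56 = 11/7 chords per bar.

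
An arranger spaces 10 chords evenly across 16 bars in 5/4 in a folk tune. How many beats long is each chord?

8 beats

16 bars × 5 beats/bar = 80 beats total.
80 beats ÷ 10 chords = 8 beats per chord.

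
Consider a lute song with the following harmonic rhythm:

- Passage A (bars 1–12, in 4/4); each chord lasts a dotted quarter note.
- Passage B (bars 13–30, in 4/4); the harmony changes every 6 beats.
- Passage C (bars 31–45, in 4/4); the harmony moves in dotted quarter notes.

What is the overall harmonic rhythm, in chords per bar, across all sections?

A: 12 × 4 = 48 beats ÷ 1.5 = 32 chords.
B: 18 × 4 = 72 beats ÷ 6 = 12 chords.
C: 15 × 4 = 60 beats ÷ 1.5 = 40 chords.
Overall: 84 chords over 45 bars → 84/45 = 28/15 chords per bar.

28/15 chords per bar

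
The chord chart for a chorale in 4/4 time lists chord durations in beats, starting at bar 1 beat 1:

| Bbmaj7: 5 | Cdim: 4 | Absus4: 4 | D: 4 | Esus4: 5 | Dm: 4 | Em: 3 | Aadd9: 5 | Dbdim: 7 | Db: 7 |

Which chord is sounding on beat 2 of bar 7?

Dm

Beat 2 of bar 7 is beat (7−1)×4 + 2 = 26 overall.
Running totals: Bbmaj7 ends at 5, Cdim ends at 9, Absus4 ends at 13, D ends at 17, Esus4 ends at 22, Dm ends at 26.
Beat 26 falls within Dm.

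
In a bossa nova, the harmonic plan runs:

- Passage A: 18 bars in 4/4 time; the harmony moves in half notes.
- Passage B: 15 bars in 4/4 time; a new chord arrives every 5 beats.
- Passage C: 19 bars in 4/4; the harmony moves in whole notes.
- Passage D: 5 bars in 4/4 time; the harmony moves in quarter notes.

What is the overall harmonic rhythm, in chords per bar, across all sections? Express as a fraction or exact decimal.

A: 18 × 4 = 72 beats ÷ 2 = 36 chords.
B: 15 × 4 = 60 beats ÷ 5 = 12 chords.
C: 19 × 4 = 76 beats ÷ 4 = 19 chords.
D: 5 × 4 = 20 beats ÷ 1 = 20 chords.
Overall: 87 chords over 57 bars → 87/57 = 29/19 chords per bar.

29/19 chords per bar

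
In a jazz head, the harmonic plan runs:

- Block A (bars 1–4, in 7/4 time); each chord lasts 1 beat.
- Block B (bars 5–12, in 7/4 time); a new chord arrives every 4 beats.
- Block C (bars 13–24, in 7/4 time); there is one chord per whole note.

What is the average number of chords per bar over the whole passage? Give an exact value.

2.625 chords per bar

A: 4 × 7 = 28 beats ÷ 1 = 28 chords.
B: 8 × 7 = 56 beats ÷ 4 = 14 chords.
C: 12 × 7 = 84 beats ÷ 4 = 21 chords.
Overall: 63 chords over 24 bars → 63/24 = 2.625 chords per bar.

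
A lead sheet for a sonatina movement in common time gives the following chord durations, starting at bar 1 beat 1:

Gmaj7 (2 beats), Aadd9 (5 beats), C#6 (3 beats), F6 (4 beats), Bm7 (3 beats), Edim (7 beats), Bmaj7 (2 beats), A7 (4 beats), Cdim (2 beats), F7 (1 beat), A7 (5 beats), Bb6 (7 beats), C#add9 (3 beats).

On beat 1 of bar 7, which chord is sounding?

Bmaj7

Beat 1 of bar 7 is beat (7−1)×4 + 1 = 25 overall.
Running totals: Gmaj7 ends at 2, Aadd9 ends at 7, C#6 ends at 10, F6 ends at 14, Bm7 ends at 17, Edim ends at 24, Bmaj7 ends at 26.
Beat 25 falls within Bmaj7.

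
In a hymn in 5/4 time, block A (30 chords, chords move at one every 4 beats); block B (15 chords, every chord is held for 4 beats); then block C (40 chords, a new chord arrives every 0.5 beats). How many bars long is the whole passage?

40 bars

A: 30 × 4 = 120 beats = 24 bars.
B: 15 × 4 = 60 beats = 12 bars.
C: 40 × 0.5 = 20 beats = 4 bars.
Total: 24 + 12 + 4 = 40 bars.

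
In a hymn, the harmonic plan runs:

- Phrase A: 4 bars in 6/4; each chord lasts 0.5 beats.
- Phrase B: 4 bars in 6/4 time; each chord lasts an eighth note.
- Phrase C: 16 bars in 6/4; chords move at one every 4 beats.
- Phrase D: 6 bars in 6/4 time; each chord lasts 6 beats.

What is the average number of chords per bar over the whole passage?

4.2 chords per bar

A: 4 × 6 = 24 beats ÷ 0.5 = 48 chords.
B: 4 × 6 = 24 beats ÷ 0.5 = 48 chords.
C: 16 × 6 = 96 beats ÷ 4 = 24 chords.
D: 6 × 6 = 36 beats ÷ 6 = 6 chords.
Overall: 126 chords over 30 bars → 126/30 = 4.2 chords per bar.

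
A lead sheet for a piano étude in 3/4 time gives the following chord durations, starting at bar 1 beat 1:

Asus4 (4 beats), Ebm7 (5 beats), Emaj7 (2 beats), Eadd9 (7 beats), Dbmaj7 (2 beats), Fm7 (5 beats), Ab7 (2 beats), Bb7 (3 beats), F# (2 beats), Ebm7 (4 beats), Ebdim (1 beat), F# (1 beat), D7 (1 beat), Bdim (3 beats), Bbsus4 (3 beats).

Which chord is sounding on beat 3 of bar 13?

Beat 3 of bar 13 is beat (13−1)×3 + 3 = 39 overall.
Running totals: Asus4 ends at 4, Ebm7 ends at 9, Emaj7 ends at 11, Eadd9 ends at 18, Dbmaj7 ends at 20, Fm7 ends at 25, Ab7 ends at 27, Bb7 ends at 30, F# ends at 32, Ebm7 ends at 36, Ebdim ends at 37, F# ends at 38, D7 ends at 39.
Beat 39 falls within D7.

D7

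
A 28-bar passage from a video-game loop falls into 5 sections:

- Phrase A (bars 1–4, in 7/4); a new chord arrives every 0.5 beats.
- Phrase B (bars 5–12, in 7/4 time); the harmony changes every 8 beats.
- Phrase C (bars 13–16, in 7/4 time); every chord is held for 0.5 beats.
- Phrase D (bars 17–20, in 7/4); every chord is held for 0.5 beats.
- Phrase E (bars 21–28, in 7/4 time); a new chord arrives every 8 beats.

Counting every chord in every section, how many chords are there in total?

182 chords

A: 4 bars × 7 beats = 28 beats; 0.5 beats/chord → 56 chords.
B: 8 bars × 7 beats = 56 beats; 8 beats/chord → 7 chords.
C: 4 bars × 7 beats = 28 beats; 0.5 beats/chord → 56 chords.
D: 4 bars × 7 beats = 28 beats; 0.5 beats/chord → 56 chords.
E: 8 bars × 7 beats = 56 beats; 8 beats/chord → 7 chords.
Total: 56 + 7 + 56 + 56 + 7 = 182.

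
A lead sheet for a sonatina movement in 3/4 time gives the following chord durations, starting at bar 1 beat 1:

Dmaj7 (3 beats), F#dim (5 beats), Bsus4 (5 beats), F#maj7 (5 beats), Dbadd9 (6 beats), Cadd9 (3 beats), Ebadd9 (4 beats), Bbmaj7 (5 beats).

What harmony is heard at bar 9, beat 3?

Cadd9

Beat 3 of bar 9 is beat (9−1)×3 + 3 = 27 overall.
Running totals: Dmaj7 ends at 3, F#dim ends at 8, Bsus4 ends at 13, F#maj7 ends at 18, Dbadd9 ends at 24, Cadd9 ends at 27.
Beat 27 falls within Cadd9.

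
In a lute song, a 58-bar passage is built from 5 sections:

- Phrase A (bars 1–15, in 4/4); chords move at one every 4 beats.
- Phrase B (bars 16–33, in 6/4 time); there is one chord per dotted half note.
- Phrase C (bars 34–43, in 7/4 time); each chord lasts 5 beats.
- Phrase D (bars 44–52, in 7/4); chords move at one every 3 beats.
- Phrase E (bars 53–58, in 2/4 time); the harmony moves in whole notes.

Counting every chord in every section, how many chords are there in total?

89 chords

A: 15 bars × 4 beats = 60 beats; 4 beats/chord → 15 chords.
B: 18 bars × 6 beats = 108 beats; 3 beats/chord → 36 chords.
C: 10 bars × 7 beats = 70 beats; 5 beats/chord → 14 chords.
D: 9 bars × 7 beats = 63 beats; 3 beats/chord → 21 chords.
E: 6 bars × 2 beats = 12 beats; 4 beats/chord → 3 chords.
Total: 15 + 36 + 14 + 21 + 3 = 89.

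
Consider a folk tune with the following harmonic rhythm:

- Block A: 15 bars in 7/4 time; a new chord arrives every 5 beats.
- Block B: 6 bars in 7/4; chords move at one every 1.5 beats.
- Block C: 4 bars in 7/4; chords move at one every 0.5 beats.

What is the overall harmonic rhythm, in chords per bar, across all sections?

4.2 chords per bar

A: 15 bars of 7 beats is 105 beats; at 5 beats each that's 21 chords.
B: 6 bars of 7 beats is 42 beats; at 1.5 beats each that's 28 chords.
C: 4 bars of 7 beats is 28 beats; at 0.5 beats each that's 56 chords.
Overall: 105 chords over 25 bars → 105/25 = 4.2 chords per bar.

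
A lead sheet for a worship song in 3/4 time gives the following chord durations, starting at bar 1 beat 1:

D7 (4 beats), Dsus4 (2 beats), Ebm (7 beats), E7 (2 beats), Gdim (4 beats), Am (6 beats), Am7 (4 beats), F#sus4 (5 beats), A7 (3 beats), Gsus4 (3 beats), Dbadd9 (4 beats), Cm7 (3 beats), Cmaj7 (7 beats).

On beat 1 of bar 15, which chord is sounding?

Beat 1 of bar 15 is beat (15−1)×3 + 1 = 43 overall.
Running totals: D7 ends at 4, Dsus4 ends at 6, Ebm ends at 13, E7 ends at 15, Gdim ends at 19, Am ends at 25, Am7 ends at 29, F#sus4 ends at 34, A7 ends at 37, Gsus4 ends at 40, Dbadd9 ends at 44.
Beat 43 falls within Dbadd9.

Dbadd9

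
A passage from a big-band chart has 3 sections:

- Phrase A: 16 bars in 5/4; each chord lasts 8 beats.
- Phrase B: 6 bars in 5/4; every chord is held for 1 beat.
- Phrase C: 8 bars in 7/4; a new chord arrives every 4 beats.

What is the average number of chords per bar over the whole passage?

A: 16 × 5 = 80 beats ÷ 8 = 10 chords.
B: 6 × 5 = 30 beats ÷ 1 = 30 chords.
C: 8 × 7 = 56 beats ÷ 4 = 14 chords.
Overall: 54 chords over 30 bars → 54/30 = 1.8 chords per bar.

1.8 chords per bar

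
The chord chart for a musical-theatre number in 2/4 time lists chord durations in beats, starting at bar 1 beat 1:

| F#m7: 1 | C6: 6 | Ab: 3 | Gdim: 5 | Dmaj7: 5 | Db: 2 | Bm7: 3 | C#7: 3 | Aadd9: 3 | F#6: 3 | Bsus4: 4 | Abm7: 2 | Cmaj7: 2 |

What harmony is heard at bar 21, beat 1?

Beat 1 of bar 21 is beat (21−1)×2 + 1 = 41 overall.
Running totals: F#m7 ends at 1, C6 ends at 7, Ab ends at 10, Gdim ends at 15, Dmaj7 ends at 20, Db ends at 22, Bm7 ends at 25, C#7 ends at 28, Aadd9 ends at 31, F#6 ends at 34, Bsus4 ends at 38, Abm7 ends at 40, Cmaj7 ends at 42.
Beat 41 falls within Cmaj7.

Cmaj7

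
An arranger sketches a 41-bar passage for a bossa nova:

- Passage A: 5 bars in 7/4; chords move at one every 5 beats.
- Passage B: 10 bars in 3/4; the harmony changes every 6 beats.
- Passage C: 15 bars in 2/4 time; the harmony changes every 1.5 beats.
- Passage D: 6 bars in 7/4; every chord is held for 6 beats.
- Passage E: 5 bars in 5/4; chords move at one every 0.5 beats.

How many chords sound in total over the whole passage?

89 chords

A has 35 beats and chords last 5 each, so 7 chords.
B has 30 beats and chords last 6 each, so 5 chords.
C has 30 beats and chords last 1.5 each, so 20 chords.
D has 42 beats and chords last 6 each, so 7 chords.
E has 25 beats and chords last 0.5 each, so 50 chords.
Total: 7 + 5 + 20 + 7 + 50 = 89.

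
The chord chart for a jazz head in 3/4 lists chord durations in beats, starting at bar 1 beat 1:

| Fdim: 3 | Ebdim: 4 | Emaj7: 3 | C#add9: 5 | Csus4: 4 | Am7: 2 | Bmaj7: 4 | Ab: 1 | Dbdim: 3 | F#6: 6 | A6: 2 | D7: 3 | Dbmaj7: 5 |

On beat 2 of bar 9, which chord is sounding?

Beat 2 of bar 9 is beat (9−1)×3 + 2 = 26 overall.
Running totals: Fdim ends at 3, Ebdim ends at 7, Emaj7 ends at 10, C#add9 ends at 15, Csus4 ends at 19, Am7 ends at 21, Bmaj7 ends at 25, Ab ends at 26.
Beat 26 falls within Ab.

Ab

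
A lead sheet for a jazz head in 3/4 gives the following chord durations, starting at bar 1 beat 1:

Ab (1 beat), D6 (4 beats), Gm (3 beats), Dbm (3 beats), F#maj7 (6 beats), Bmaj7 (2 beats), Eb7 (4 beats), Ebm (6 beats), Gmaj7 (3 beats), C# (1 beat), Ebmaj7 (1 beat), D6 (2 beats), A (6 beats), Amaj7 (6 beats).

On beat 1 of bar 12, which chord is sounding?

Beat 1 of bar 12 is beat (12−1)×3 + 1 = 34 overall.
Running totals: Ab ends at 1, D6 ends at 5, Gm ends at 8, Dbm ends at 11, F#maj7 ends at 17, Bmaj7 ends at 19, Eb7 ends at 23, Ebm ends at 29, Gmaj7 ends at 32, C# ends at 33, Ebmaj7 ends at 34.
Beat 34 falls within Ebmaj7.

Ebmaj7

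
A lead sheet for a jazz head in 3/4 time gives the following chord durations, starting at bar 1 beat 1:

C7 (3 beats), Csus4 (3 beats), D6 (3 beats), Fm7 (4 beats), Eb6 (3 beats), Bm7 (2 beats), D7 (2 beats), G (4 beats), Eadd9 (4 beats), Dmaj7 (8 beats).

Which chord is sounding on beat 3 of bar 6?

Beat 3 of bar 6 is beat (6−1)×3 + 3 = 18 overall.
Running totals: C7 ends at 3, Csus4 ends at 6, D6 ends at 9, Fm7 ends at 13, Eb6 ends at 16, Bm7 ends at 18.
Beat 18 falls within Bm7.

Bm7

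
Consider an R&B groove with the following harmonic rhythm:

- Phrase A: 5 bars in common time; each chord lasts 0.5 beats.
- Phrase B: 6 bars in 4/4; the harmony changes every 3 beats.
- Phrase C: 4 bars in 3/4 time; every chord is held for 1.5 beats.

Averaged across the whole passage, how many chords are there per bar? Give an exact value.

A: 5 bars of 4 beats is 20 beats; at 0.5 beats each that's 40 chords.
B: 6 bars of 4 beats is 24 beats; at 3 beats each that's 8 chords.
C: 4 bars of 3 beats is 12 beats; at 1.5 beats each that's 8 chords.
Overall: 56 chords over 15 bars → 56/15 = 56/15 chords per bar.

56/15 chords per bar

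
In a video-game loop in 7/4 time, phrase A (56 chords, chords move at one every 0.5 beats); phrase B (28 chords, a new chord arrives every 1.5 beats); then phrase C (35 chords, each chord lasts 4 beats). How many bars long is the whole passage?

A: 56 × 0.5 = 28 beats = 4 bars.
B: 28 × 1.5 = 42 beats = 6 bars.
C: 35 × 4 = 140 beats = 20 bars.
Total: 4 + 6 + 20 = 30 bars.

30 bars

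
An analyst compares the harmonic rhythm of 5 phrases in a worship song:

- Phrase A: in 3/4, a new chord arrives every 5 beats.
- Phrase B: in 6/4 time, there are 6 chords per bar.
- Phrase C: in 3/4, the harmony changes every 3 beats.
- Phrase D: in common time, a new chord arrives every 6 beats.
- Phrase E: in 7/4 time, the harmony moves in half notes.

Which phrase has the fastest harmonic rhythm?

Phrase B

A: 3 beats/bar ÷ 5 beats/chord = 0.6 chords/bar.
B: 6 beats/bar ÷ 1 beat/chord = 6 chords/bar.
C: 3 beats/bar ÷ 3 beats/chord = 1 chord/bar.
D: 4 beats/bar ÷ 6 beats/chord = 2/3 chords/bar.
E: 7 beats/bar ÷ 2 beats/chord = 3.5 chords/bar.
Fastest is B at 6 chords/bar.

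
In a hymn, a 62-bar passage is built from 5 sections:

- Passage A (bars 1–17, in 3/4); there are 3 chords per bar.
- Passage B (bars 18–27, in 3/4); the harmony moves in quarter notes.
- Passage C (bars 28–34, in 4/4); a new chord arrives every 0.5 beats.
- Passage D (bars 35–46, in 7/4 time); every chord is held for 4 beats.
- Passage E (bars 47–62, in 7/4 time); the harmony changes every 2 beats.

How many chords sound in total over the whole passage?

214 chords

A has 51 beats and chords last 1 each, so 51 chords.
B has 30 beats and chords last 1 each, so 30 chords.
C has 28 beats and chords last 0.5 each, so 56 chords.
D has 84 beats and chords last 4 each, so 21 chords.
E has 112 beats and chords last 2 each, so 56 chords.
Total: 51 + 30 + 56 + 21 + 56 = 214.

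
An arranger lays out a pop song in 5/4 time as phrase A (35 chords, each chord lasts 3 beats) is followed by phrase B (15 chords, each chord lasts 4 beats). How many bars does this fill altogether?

33 bars

A: 35 × 3 = 105 beats = 21 bars.
B: 15 × 4 = 60 beats = 12 bars.
Total: 21 + 12 = 33 bars.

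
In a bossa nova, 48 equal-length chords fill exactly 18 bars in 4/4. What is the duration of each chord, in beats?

18 bars × 4 beats/bar = 72 beats total.
72 beats ÷ 48 chords = 1.5 beats per chord.
(That is a dotted quarter note.)

1.5 beats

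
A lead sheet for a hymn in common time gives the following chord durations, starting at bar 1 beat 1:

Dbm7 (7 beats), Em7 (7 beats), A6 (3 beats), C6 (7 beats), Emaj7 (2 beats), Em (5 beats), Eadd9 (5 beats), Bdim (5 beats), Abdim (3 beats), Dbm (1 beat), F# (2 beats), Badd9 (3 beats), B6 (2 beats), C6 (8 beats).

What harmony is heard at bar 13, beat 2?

Badd9

Beat 2 of bar 13 is beat (13−1)×4 + 2 = 50 overall.
Running totals: Dbm7 ends at 7, Em7 ends at 14, A6 ends at 17, C6 ends at 24, Emaj7 ends at 26, Em ends at 31, Eadd9 ends at 36, Bdim ends at 41, Abdim ends at 44, Dbm ends at 45, F# ends at 47, Badd9 ends at 50.
Beat 50 falls within Badd9.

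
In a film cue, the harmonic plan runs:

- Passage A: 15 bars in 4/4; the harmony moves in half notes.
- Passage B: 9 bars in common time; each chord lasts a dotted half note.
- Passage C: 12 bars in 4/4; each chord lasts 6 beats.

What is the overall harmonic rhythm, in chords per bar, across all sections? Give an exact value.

A: 15 × 4 = 60 beats ÷ 2 = 30 chords.
B: 9 × 4 = 36 beats ÷ 3 = 12 chords.
C: 12 × 4 = 48 beats ÷ 6 = 8 chords.
Overall: 50 chords over 36 bars → 50/36 = 25/18 chords per bar.

25/18 chords per bar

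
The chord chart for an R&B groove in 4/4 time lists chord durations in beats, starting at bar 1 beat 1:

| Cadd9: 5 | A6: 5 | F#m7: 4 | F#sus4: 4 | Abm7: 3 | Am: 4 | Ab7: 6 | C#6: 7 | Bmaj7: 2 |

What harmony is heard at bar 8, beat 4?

Beat 4 of bar 8 is beat (8−1)×4 + 4 = 32 overall.
Running totals: Cadd9 ends at 5, A6 ends at 10, F#m7 ends at 14, F#sus4 ends at 18, Abm7 ends at 21, Am ends at 25, Ab7 ends at 31, C#6 ends at 38.
Beat 32 falls within C#6.

C#6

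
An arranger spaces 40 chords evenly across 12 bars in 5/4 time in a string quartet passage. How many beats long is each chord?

1.5 beats

12 bars × 5 beats/bar = 60 beats total.
60 beats ÷ 40 chords = 1.5 beats per chord.
(That is a dotted quarter note.)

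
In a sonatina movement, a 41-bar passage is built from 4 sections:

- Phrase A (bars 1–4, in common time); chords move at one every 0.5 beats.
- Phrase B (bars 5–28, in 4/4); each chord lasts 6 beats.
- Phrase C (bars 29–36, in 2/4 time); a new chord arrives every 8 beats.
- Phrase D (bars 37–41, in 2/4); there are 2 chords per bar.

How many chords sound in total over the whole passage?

A: 4·4 = 16 beats, 16/0.5 = 32 chords.
B: 24·4 = 96 beats, 96/6 = 16 chords.
C: 8·2 = 16 beats, 16/8 = 2 chords.
D: 5·2 = 10 beats, 10/1 = 10 chords.
Total: 32 + 16 + 2 + 10 = 60.

60 chords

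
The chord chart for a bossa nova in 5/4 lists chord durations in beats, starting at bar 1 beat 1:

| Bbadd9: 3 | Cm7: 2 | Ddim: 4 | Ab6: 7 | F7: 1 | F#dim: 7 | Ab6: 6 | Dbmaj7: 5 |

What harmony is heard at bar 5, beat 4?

Beat 4 of bar 5 is beat (5−1)×5 + 4 = 24 overall.
Running totals: Bbadd9 ends at 3, Cm7 ends at 5, Ddim ends at 9, Ab6 ends at 16, F7 ends at 17, F#dim ends at 24.
Beat 24 falls within F#dim.

F#dim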